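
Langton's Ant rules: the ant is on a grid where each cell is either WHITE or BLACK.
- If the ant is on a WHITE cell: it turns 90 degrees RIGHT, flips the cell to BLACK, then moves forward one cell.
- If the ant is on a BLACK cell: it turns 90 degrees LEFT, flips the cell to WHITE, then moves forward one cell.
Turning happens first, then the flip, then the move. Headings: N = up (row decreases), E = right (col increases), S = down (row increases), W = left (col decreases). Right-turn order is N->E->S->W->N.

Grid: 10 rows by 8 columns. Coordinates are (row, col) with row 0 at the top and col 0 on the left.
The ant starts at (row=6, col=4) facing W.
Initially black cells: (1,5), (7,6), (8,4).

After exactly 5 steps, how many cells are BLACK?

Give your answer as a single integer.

Answer: 6

Derivation:
Step 1: on WHITE (6,4): turn R to N, flip to black, move to (5,4). |black|=4
Step 2: on WHITE (5,4): turn R to E, flip to black, move to (5,5). |black|=5
Step 3: on WHITE (5,5): turn R to S, flip to black, move to (6,5). |black|=6
Step 4: on WHITE (6,5): turn R to W, flip to black, move to (6,4). |black|=7
Step 5: on BLACK (6,4): turn L to S, flip to white, move to (7,4). |black|=6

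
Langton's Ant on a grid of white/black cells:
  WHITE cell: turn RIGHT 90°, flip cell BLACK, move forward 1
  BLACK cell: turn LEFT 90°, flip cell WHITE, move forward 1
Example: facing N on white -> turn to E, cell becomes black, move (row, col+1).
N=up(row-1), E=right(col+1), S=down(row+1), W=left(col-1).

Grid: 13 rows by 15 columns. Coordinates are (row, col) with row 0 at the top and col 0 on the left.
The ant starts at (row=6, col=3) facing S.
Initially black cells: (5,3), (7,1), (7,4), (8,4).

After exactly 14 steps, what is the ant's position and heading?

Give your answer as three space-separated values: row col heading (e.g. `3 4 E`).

Answer: 5 2 S

Derivation:
Step 1: on WHITE (6,3): turn R to W, flip to black, move to (6,2). |black|=5
Step 2: on WHITE (6,2): turn R to N, flip to black, move to (5,2). |black|=6
Step 3: on WHITE (5,2): turn R to E, flip to black, move to (5,3). |black|=7
Step 4: on BLACK (5,3): turn L to N, flip to white, move to (4,3). |black|=6
Step 5: on WHITE (4,3): turn R to E, flip to black, move to (4,4). |black|=7
Step 6: on WHITE (4,4): turn R to S, flip to black, move to (5,4). |black|=8
Step 7: on WHITE (5,4): turn R to W, flip to black, move to (5,3). |black|=9
Step 8: on WHITE (5,3): turn R to N, flip to black, move to (4,3). |black|=10
Step 9: on BLACK (4,3): turn L to W, flip to white, move to (4,2). |black|=9
Step 10: on WHITE (4,2): turn R to N, flip to black, move to (3,2). |black|=10
Step 11: on WHITE (3,2): turn R to E, flip to black, move to (3,3). |black|=11
Step 12: on WHITE (3,3): turn R to S, flip to black, move to (4,3). |black|=12
Step 13: on WHITE (4,3): turn R to W, flip to black, move to (4,2). |black|=13
Step 14: on BLACK (4,2): turn L to S, flip to white, move to (5,2). |black|=12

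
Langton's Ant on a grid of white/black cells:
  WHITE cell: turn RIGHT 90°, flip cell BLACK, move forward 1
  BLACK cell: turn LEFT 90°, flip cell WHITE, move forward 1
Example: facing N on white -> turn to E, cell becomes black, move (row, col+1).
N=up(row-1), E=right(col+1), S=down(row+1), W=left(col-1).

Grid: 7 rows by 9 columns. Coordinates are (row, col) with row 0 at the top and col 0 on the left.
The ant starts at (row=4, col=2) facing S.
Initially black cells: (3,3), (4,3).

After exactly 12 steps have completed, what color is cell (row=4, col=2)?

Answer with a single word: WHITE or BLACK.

Answer: BLACK

Derivation:
Step 1: on WHITE (4,2): turn R to W, flip to black, move to (4,1). |black|=3
Step 2: on WHITE (4,1): turn R to N, flip to black, move to (3,1). |black|=4
Step 3: on WHITE (3,1): turn R to E, flip to black, move to (3,2). |black|=5
Step 4: on WHITE (3,2): turn R to S, flip to black, move to (4,2). |black|=6
Step 5: on BLACK (4,2): turn L to E, flip to white, move to (4,3). |black|=5
Step 6: on BLACK (4,3): turn L to N, flip to white, move to (3,3). |black|=4
Step 7: on BLACK (3,3): turn L to W, flip to white, move to (3,2). |black|=3
Step 8: on BLACK (3,2): turn L to S, flip to white, move to (4,2). |black|=2
Step 9: on WHITE (4,2): turn R to W, flip to black, move to (4,1). |black|=3
Step 10: on BLACK (4,1): turn L to S, flip to white, move to (5,1). |black|=2
Step 11: on WHITE (5,1): turn R to W, flip to black, move to (5,0). |black|=3
Step 12: on WHITE (5,0): turn R to N, flip to black, move to (4,0). |black|=4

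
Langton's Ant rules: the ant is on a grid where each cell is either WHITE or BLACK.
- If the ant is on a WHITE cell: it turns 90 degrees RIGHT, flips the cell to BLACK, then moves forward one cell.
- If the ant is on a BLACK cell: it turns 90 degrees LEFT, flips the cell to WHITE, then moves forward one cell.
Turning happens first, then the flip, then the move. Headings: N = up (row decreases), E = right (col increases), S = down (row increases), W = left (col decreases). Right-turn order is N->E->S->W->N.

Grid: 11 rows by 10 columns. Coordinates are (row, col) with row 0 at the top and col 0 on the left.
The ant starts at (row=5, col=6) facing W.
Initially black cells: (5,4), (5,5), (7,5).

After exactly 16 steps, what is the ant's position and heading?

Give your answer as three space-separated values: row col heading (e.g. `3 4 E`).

Step 1: on WHITE (5,6): turn R to N, flip to black, move to (4,6). |black|=4
Step 2: on WHITE (4,6): turn R to E, flip to black, move to (4,7). |black|=5
Step 3: on WHITE (4,7): turn R to S, flip to black, move to (5,7). |black|=6
Step 4: on WHITE (5,7): turn R to W, flip to black, move to (5,6). |black|=7
Step 5: on BLACK (5,6): turn L to S, flip to white, move to (6,6). |black|=6
Step 6: on WHITE (6,6): turn R to W, flip to black, move to (6,5). |black|=7
Step 7: on WHITE (6,5): turn R to N, flip to black, move to (5,5). |black|=8
Step 8: on BLACK (5,5): turn L to W, flip to white, move to (5,4). |black|=7
Step 9: on BLACK (5,4): turn L to S, flip to white, move to (6,4). |black|=6
Step 10: on WHITE (6,4): turn R to W, flip to black, move to (6,3). |black|=7
Step 11: on WHITE (6,3): turn R to N, flip to black, move to (5,3). |black|=8
Step 12: on WHITE (5,3): turn R to E, flip to black, move to (5,4). |black|=9
Step 13: on WHITE (5,4): turn R to S, flip to black, move to (6,4). |black|=10
Step 14: on BLACK (6,4): turn L to E, flip to white, move to (6,5). |black|=9
Step 15: on BLACK (6,5): turn L to N, flip to white, move to (5,5). |black|=8
Step 16: on WHITE (5,5): turn R to E, flip to black, move to (5,6). |black|=9

Answer: 5 6 E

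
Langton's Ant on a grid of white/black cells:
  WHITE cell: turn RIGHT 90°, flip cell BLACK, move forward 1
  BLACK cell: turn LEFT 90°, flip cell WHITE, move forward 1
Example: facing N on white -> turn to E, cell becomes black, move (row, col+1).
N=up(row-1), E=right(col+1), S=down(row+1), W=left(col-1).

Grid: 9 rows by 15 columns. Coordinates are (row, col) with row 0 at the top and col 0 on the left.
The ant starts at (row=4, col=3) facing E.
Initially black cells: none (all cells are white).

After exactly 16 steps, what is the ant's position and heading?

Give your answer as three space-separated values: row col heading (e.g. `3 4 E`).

Step 1: on WHITE (4,3): turn R to S, flip to black, move to (5,3). |black|=1
Step 2: on WHITE (5,3): turn R to W, flip to black, move to (5,2). |black|=2
Step 3: on WHITE (5,2): turn R to N, flip to black, move to (4,2). |black|=3
Step 4: on WHITE (4,2): turn R to E, flip to black, move to (4,3). |black|=4
Step 5: on BLACK (4,3): turn L to N, flip to white, move to (3,3). |black|=3
Step 6: on WHITE (3,3): turn R to E, flip to black, move to (3,4). |black|=4
Step 7: on WHITE (3,4): turn R to S, flip to black, move to (4,4). |black|=5
Step 8: on WHITE (4,4): turn R to W, flip to black, move to (4,3). |black|=6
Step 9: on WHITE (4,3): turn R to N, flip to black, move to (3,3). |black|=7
Step 10: on BLACK (3,3): turn L to W, flip to white, move to (3,2). |black|=6
Step 11: on WHITE (3,2): turn R to N, flip to black, move to (2,2). |black|=7
Step 12: on WHITE (2,2): turn R to E, flip to black, move to (2,3). |black|=8
Step 13: on WHITE (2,3): turn R to S, flip to black, move to (3,3). |black|=9
Step 14: on WHITE (3,3): turn R to W, flip to black, move to (3,2). |black|=10
Step 15: on BLACK (3,2): turn L to S, flip to white, move to (4,2). |black|=9
Step 16: on BLACK (4,2): turn L to E, flip to white, move to (4,3). |black|=8

Answer: 4 3 E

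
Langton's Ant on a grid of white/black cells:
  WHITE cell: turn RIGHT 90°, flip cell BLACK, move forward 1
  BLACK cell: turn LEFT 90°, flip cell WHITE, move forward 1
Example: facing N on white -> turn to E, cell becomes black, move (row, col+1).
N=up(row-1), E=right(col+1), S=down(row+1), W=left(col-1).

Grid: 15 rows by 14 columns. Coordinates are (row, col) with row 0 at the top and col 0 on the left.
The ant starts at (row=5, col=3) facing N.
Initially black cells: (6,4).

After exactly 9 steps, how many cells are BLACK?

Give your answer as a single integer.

Answer: 6

Derivation:
Step 1: on WHITE (5,3): turn R to E, flip to black, move to (5,4). |black|=2
Step 2: on WHITE (5,4): turn R to S, flip to black, move to (6,4). |black|=3
Step 3: on BLACK (6,4): turn L to E, flip to white, move to (6,5). |black|=2
Step 4: on WHITE (6,5): turn R to S, flip to black, move to (7,5). |black|=3
Step 5: on WHITE (7,5): turn R to W, flip to black, move to (7,4). |black|=4
Step 6: on WHITE (7,4): turn R to N, flip to black, move to (6,4). |black|=5
Step 7: on WHITE (6,4): turn R to E, flip to black, move to (6,5). |black|=6
Step 8: on BLACK (6,5): turn L to N, flip to white, move to (5,5). |black|=5
Step 9: on WHITE (5,5): turn R to E, flip to black, move to (5,6). |black|=6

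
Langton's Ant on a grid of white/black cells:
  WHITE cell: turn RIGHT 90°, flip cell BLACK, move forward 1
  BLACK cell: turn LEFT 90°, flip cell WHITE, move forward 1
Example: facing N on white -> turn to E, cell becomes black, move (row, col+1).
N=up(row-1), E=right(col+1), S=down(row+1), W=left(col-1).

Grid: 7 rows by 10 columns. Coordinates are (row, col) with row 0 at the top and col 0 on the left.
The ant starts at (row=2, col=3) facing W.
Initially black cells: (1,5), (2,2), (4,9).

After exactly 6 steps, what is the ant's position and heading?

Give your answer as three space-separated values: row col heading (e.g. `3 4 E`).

Step 1: on WHITE (2,3): turn R to N, flip to black, move to (1,3). |black|=4
Step 2: on WHITE (1,3): turn R to E, flip to black, move to (1,4). |black|=5
Step 3: on WHITE (1,4): turn R to S, flip to black, move to (2,4). |black|=6
Step 4: on WHITE (2,4): turn R to W, flip to black, move to (2,3). |black|=7
Step 5: on BLACK (2,3): turn L to S, flip to white, move to (3,3). |black|=6
Step 6: on WHITE (3,3): turn R to W, flip to black, move to (3,2). |black|=7

Answer: 3 2 W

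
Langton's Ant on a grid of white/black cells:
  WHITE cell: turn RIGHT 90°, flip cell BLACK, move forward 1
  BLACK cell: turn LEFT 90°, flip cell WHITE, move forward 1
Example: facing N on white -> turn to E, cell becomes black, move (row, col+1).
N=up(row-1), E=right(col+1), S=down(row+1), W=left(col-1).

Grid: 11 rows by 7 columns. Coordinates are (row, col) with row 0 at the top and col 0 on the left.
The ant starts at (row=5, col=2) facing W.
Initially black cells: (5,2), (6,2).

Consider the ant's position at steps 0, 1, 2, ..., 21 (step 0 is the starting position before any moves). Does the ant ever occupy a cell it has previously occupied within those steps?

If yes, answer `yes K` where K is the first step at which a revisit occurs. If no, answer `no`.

Answer: yes 5

Derivation:
Step 1: on BLACK (5,2): turn L to S, flip to white, move to (6,2). |black|=1 — new cell
Step 2: on BLACK (6,2): turn L to E, flip to white, move to (6,3). |black|=0 — new cell
Step 3: on WHITE (6,3): turn R to S, flip to black, move to (7,3). |black|=1 — new cell
Step 4: on WHITE (7,3): turn R to W, flip to black, move to (7,2). |black|=2 — new cell
Step 5: on WHITE (7,2): turn R to N, flip to black, move to (6,2). |black|=3 — REVISIT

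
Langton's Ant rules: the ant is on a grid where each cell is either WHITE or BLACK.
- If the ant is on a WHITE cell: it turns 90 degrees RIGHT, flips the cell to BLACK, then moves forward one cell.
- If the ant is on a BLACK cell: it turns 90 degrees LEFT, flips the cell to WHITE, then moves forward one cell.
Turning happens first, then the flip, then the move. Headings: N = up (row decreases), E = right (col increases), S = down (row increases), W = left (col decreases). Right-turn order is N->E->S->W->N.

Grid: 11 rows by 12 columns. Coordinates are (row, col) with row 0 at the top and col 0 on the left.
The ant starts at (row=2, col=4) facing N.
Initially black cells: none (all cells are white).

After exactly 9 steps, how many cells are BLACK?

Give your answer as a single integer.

Answer: 7

Derivation:
Step 1: on WHITE (2,4): turn R to E, flip to black, move to (2,5). |black|=1
Step 2: on WHITE (2,5): turn R to S, flip to black, move to (3,5). |black|=2
Step 3: on WHITE (3,5): turn R to W, flip to black, move to (3,4). |black|=3
Step 4: on WHITE (3,4): turn R to N, flip to black, move to (2,4). |black|=4
Step 5: on BLACK (2,4): turn L to W, flip to white, move to (2,3). |black|=3
Step 6: on WHITE (2,3): turn R to N, flip to black, move to (1,3). |black|=4
Step 7: on WHITE (1,3): turn R to E, flip to black, move to (1,4). |black|=5
Step 8: on WHITE (1,4): turn R to S, flip to black, move to (2,4). |black|=6
Step 9: on WHITE (2,4): turn R to W, flip to black, move to (2,3). |black|=7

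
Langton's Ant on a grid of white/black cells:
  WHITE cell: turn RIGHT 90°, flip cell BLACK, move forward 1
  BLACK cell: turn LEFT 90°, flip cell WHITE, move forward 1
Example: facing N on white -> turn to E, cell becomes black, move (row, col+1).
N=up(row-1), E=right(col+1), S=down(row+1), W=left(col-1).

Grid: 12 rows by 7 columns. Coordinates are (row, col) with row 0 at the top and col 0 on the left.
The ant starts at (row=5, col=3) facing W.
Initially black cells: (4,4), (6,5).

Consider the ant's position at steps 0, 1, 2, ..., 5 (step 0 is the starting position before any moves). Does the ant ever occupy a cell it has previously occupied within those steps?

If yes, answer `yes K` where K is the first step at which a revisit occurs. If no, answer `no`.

Answer: no

Derivation:
Step 1: on WHITE (5,3): turn R to N, flip to black, move to (4,3). |black|=3 — new cell
Step 2: on WHITE (4,3): turn R to E, flip to black, move to (4,4). |black|=4 — new cell
Step 3: on BLACK (4,4): turn L to N, flip to white, move to (3,4). |black|=3 — new cell
Step 4: on WHITE (3,4): turn R to E, flip to black, move to (3,5). |black|=4 — new cell
Step 5: on WHITE (3,5): turn R to S, flip to black, move to (4,5). |black|=5 — new cell
No revisit within 5 steps.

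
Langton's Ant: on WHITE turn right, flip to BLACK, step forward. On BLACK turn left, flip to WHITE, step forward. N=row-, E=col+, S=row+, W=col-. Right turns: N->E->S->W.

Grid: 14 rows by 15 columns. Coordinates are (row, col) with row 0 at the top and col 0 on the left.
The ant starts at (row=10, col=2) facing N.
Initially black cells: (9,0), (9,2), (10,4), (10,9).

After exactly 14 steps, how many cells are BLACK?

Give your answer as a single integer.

Answer: 12

Derivation:
Step 1: on WHITE (10,2): turn R to E, flip to black, move to (10,3). |black|=5
Step 2: on WHITE (10,3): turn R to S, flip to black, move to (11,3). |black|=6
Step 3: on WHITE (11,3): turn R to W, flip to black, move to (11,2). |black|=7
Step 4: on WHITE (11,2): turn R to N, flip to black, move to (10,2). |black|=8
Step 5: on BLACK (10,2): turn L to W, flip to white, move to (10,1). |black|=7
Step 6: on WHITE (10,1): turn R to N, flip to black, move to (9,1). |black|=8
Step 7: on WHITE (9,1): turn R to E, flip to black, move to (9,2). |black|=9
Step 8: on BLACK (9,2): turn L to N, flip to white, move to (8,2). |black|=8
Step 9: on WHITE (8,2): turn R to E, flip to black, move to (8,3). |black|=9
Step 10: on WHITE (8,3): turn R to S, flip to black, move to (9,3). |black|=10
Step 11: on WHITE (9,3): turn R to W, flip to black, move to (9,2). |black|=11
Step 12: on WHITE (9,2): turn R to N, flip to black, move to (8,2). |black|=12
Step 13: on BLACK (8,2): turn L to W, flip to white, move to (8,1). |black|=11
Step 14: on WHITE (8,1): turn R to N, flip to black, move to (7,1). |black|=12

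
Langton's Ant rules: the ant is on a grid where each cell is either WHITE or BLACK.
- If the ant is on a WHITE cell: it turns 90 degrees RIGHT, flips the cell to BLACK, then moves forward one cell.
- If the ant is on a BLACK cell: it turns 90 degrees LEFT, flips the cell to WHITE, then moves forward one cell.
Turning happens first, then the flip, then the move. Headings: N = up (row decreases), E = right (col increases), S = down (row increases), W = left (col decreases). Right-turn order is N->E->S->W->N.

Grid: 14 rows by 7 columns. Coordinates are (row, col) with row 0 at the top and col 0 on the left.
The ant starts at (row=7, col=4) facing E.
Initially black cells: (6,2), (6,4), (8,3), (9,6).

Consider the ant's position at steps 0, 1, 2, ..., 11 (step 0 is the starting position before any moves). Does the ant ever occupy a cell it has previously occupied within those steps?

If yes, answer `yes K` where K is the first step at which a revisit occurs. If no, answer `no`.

Answer: yes 6

Derivation:
Step 1: on WHITE (7,4): turn R to S, flip to black, move to (8,4). |black|=5 — new cell
Step 2: on WHITE (8,4): turn R to W, flip to black, move to (8,3). |black|=6 — new cell
Step 3: on BLACK (8,3): turn L to S, flip to white, move to (9,3). |black|=5 — new cell
Step 4: on WHITE (9,3): turn R to W, flip to black, move to (9,2). |black|=6 — new cell
Step 5: on WHITE (9,2): turn R to N, flip to black, move to (8,2). |black|=7 — new cell
Step 6: on WHITE (8,2): turn R to E, flip to black, move to (8,3). |black|=8 — REVISIT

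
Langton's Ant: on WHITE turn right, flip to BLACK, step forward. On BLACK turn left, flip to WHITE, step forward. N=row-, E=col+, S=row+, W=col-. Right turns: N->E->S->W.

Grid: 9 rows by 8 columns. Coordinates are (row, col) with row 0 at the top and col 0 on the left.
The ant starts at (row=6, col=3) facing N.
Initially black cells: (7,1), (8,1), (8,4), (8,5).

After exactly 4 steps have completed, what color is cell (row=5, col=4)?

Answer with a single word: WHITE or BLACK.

Answer: WHITE

Derivation:
Step 1: on WHITE (6,3): turn R to E, flip to black, move to (6,4). |black|=5
Step 2: on WHITE (6,4): turn R to S, flip to black, move to (7,4). |black|=6
Step 3: on WHITE (7,4): turn R to W, flip to black, move to (7,3). |black|=7
Step 4: on WHITE (7,3): turn R to N, flip to black, move to (6,3). |black|=8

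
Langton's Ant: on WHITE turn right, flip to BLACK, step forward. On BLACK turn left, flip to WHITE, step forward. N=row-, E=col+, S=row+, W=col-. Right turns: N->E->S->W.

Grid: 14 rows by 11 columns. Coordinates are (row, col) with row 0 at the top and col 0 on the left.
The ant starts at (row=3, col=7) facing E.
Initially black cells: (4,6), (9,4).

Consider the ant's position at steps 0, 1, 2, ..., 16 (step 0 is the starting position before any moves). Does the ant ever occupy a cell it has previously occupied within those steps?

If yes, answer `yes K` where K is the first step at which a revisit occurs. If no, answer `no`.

Step 1: on WHITE (3,7): turn R to S, flip to black, move to (4,7). |black|=3 — new cell
Step 2: on WHITE (4,7): turn R to W, flip to black, move to (4,6). |black|=4 — new cell
Step 3: on BLACK (4,6): turn L to S, flip to white, move to (5,6). |black|=3 — new cell
Step 4: on WHITE (5,6): turn R to W, flip to black, move to (5,5). |black|=4 — new cell
Step 5: on WHITE (5,5): turn R to N, flip to black, move to (4,5). |black|=5 — new cell
Step 6: on WHITE (4,5): turn R to E, flip to black, move to (4,6). |black|=6 — REVISIT

Answer: yes 6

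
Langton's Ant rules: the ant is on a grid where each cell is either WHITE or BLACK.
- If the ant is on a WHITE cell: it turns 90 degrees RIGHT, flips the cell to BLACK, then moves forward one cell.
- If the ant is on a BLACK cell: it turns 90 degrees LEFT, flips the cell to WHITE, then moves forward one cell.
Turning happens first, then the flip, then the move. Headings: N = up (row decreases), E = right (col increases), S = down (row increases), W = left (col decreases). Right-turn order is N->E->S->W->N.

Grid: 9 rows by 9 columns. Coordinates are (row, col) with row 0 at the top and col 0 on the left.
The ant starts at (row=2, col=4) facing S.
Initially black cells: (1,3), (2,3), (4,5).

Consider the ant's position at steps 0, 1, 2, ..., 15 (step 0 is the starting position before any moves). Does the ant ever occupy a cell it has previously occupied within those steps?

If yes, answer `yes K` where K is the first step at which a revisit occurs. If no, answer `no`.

Step 1: on WHITE (2,4): turn R to W, flip to black, move to (2,3). |black|=4 — new cell
Step 2: on BLACK (2,3): turn L to S, flip to white, move to (3,3). |black|=3 — new cell
Step 3: on WHITE (3,3): turn R to W, flip to black, move to (3,2). |black|=4 — new cell
Step 4: on WHITE (3,2): turn R to N, flip to black, move to (2,2). |black|=5 — new cell
Step 5: on WHITE (2,2): turn R to E, flip to black, move to (2,3). |black|=6 — REVISIT

Answer: yes 5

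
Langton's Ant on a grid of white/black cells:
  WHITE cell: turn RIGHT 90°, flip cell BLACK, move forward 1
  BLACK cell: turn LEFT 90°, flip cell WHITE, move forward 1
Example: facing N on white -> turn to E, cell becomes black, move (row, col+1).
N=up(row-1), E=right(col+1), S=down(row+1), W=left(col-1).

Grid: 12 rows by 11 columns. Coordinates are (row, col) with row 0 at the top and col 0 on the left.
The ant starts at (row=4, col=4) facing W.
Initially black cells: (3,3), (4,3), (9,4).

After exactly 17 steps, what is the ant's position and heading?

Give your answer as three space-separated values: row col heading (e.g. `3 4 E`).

Step 1: on WHITE (4,4): turn R to N, flip to black, move to (3,4). |black|=4
Step 2: on WHITE (3,4): turn R to E, flip to black, move to (3,5). |black|=5
Step 3: on WHITE (3,5): turn R to S, flip to black, move to (4,5). |black|=6
Step 4: on WHITE (4,5): turn R to W, flip to black, move to (4,4). |black|=7
Step 5: on BLACK (4,4): turn L to S, flip to white, move to (5,4). |black|=6
Step 6: on WHITE (5,4): turn R to W, flip to black, move to (5,3). |black|=7
Step 7: on WHITE (5,3): turn R to N, flip to black, move to (4,3). |black|=8
Step 8: on BLACK (4,3): turn L to W, flip to white, move to (4,2). |black|=7
Step 9: on WHITE (4,2): turn R to N, flip to black, move to (3,2). |black|=8
Step 10: on WHITE (3,2): turn R to E, flip to black, move to (3,3). |black|=9
Step 11: on BLACK (3,3): turn L to N, flip to white, move to (2,3). |black|=8
Step 12: on WHITE (2,3): turn R to E, flip to black, move to (2,4). |black|=9
Step 13: on WHITE (2,4): turn R to S, flip to black, move to (3,4). |black|=10
Step 14: on BLACK (3,4): turn L to E, flip to white, move to (3,5). |black|=9
Step 15: on BLACK (3,5): turn L to N, flip to white, move to (2,5). |black|=8
Step 16: on WHITE (2,5): turn R to E, flip to black, move to (2,6). |black|=9
Step 17: on WHITE (2,6): turn R to S, flip to black, move to (3,6). |black|=10

Answer: 3 6 S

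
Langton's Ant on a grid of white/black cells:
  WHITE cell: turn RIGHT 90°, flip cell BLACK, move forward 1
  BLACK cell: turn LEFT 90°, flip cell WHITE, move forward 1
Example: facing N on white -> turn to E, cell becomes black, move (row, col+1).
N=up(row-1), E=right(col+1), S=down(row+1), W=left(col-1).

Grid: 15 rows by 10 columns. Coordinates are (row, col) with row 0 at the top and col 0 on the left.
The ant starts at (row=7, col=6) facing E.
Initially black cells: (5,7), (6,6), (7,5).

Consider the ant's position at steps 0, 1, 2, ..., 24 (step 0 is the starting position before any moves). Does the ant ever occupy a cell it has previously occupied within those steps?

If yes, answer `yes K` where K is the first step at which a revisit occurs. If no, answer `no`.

Answer: yes 7

Derivation:
Step 1: on WHITE (7,6): turn R to S, flip to black, move to (8,6). |black|=4 — new cell
Step 2: on WHITE (8,6): turn R to W, flip to black, move to (8,5). |black|=5 — new cell
Step 3: on WHITE (8,5): turn R to N, flip to black, move to (7,5). |black|=6 — new cell
Step 4: on BLACK (7,5): turn L to W, flip to white, move to (7,4). |black|=5 — new cell
Step 5: on WHITE (7,4): turn R to N, flip to black, move to (6,4). |black|=6 — new cell
Step 6: on WHITE (6,4): turn R to E, flip to black, move to (6,5). |black|=7 — new cell
Step 7: on WHITE (6,5): turn R to S, flip to black, move to (7,5). |black|=8 — REVISIT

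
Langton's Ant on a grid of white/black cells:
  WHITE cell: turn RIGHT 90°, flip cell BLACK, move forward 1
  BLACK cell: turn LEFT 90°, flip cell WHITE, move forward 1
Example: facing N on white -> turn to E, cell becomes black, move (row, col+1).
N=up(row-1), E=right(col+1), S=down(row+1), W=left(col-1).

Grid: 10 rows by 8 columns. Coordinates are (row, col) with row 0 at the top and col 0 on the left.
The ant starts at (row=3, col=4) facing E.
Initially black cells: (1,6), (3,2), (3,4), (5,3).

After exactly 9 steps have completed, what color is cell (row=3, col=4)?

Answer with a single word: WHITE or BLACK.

Step 1: on BLACK (3,4): turn L to N, flip to white, move to (2,4). |black|=3
Step 2: on WHITE (2,4): turn R to E, flip to black, move to (2,5). |black|=4
Step 3: on WHITE (2,5): turn R to S, flip to black, move to (3,5). |black|=5
Step 4: on WHITE (3,5): turn R to W, flip to black, move to (3,4). |black|=6
Step 5: on WHITE (3,4): turn R to N, flip to black, move to (2,4). |black|=7
Step 6: on BLACK (2,4): turn L to W, flip to white, move to (2,3). |black|=6
Step 7: on WHITE (2,3): turn R to N, flip to black, move to (1,3). |black|=7
Step 8: on WHITE (1,3): turn R to E, flip to black, move to (1,4). |black|=8
Step 9: on WHITE (1,4): turn R to S, flip to black, move to (2,4). |black|=9

Answer: BLACK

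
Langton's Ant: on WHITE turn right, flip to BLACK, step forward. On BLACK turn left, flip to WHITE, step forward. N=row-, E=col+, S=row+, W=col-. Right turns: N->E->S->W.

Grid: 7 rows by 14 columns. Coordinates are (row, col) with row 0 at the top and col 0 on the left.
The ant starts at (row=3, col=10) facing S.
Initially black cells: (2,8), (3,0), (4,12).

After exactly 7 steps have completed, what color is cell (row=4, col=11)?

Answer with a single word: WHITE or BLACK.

Answer: BLACK

Derivation:
Step 1: on WHITE (3,10): turn R to W, flip to black, move to (3,9). |black|=4
Step 2: on WHITE (3,9): turn R to N, flip to black, move to (2,9). |black|=5
Step 3: on WHITE (2,9): turn R to E, flip to black, move to (2,10). |black|=6
Step 4: on WHITE (2,10): turn R to S, flip to black, move to (3,10). |black|=7
Step 5: on BLACK (3,10): turn L to E, flip to white, move to (3,11). |black|=6
Step 6: on WHITE (3,11): turn R to S, flip to black, move to (4,11). |black|=7
Step 7: on WHITE (4,11): turn R to W, flip to black, move to (4,10). |black|=8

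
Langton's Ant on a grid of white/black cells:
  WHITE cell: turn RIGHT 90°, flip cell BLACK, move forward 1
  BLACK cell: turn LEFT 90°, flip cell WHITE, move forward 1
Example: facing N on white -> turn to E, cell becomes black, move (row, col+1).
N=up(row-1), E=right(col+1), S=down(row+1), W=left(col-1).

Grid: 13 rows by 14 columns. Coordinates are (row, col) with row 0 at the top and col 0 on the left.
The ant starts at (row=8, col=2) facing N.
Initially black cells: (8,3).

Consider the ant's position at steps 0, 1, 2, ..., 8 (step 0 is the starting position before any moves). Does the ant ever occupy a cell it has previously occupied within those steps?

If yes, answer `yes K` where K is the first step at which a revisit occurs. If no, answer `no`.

Answer: yes 5

Derivation:
Step 1: on WHITE (8,2): turn R to E, flip to black, move to (8,3). |black|=2 — new cell
Step 2: on BLACK (8,3): turn L to N, flip to white, move to (7,3). |black|=1 — new cell
Step 3: on WHITE (7,3): turn R to E, flip to black, move to (7,4). |black|=2 — new cell
Step 4: on WHITE (7,4): turn R to S, flip to black, move to (8,4). |black|=3 — new cell
Step 5: on WHITE (8,4): turn R to W, flip to black, move to (8,3). |black|=4 — REVISIT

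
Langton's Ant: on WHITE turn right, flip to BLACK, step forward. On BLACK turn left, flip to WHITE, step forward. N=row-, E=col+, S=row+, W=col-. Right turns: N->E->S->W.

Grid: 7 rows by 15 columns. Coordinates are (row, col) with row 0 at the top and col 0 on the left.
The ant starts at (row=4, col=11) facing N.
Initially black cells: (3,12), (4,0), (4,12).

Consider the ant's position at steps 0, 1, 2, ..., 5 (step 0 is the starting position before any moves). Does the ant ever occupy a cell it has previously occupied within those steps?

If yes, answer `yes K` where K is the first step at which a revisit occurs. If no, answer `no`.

Answer: no

Derivation:
Step 1: on WHITE (4,11): turn R to E, flip to black, move to (4,12). |black|=4 — new cell
Step 2: on BLACK (4,12): turn L to N, flip to white, move to (3,12). |black|=3 — new cell
Step 3: on BLACK (3,12): turn L to W, flip to white, move to (3,11). |black|=2 — new cell
Step 4: on WHITE (3,11): turn R to N, flip to black, move to (2,11). |black|=3 — new cell
Step 5: on WHITE (2,11): turn R to E, flip to black, move to (2,12). |black|=4 — new cell
No revisit within 5 steps.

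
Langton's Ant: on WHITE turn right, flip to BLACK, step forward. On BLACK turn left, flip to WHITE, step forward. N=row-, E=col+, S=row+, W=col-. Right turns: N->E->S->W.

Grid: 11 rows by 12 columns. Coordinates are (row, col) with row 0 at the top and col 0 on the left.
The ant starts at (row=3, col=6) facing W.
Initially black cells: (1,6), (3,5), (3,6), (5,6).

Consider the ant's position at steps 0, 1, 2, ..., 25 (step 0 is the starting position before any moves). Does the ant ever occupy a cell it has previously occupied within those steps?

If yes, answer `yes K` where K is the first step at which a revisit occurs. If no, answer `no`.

Answer: yes 7

Derivation:
Step 1: on BLACK (3,6): turn L to S, flip to white, move to (4,6). |black|=3 — new cell
Step 2: on WHITE (4,6): turn R to W, flip to black, move to (4,5). |black|=4 — new cell
Step 3: on WHITE (4,5): turn R to N, flip to black, move to (3,5). |black|=5 — new cell
Step 4: on BLACK (3,5): turn L to W, flip to white, move to (3,4). |black|=4 — new cell
Step 5: on WHITE (3,4): turn R to N, flip to black, move to (2,4). |black|=5 — new cell
Step 6: on WHITE (2,4): turn R to E, flip to black, move to (2,5). |black|=6 — new cell
Step 7: on WHITE (2,5): turn R to S, flip to black, move to (3,5). |black|=7 — REVISIT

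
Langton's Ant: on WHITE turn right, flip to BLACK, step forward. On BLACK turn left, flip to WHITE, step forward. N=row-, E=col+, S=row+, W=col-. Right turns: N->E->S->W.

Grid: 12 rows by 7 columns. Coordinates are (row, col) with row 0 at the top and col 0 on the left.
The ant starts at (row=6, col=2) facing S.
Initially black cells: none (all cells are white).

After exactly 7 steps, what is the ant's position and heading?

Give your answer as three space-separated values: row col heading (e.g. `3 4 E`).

Step 1: on WHITE (6,2): turn R to W, flip to black, move to (6,1). |black|=1
Step 2: on WHITE (6,1): turn R to N, flip to black, move to (5,1). |black|=2
Step 3: on WHITE (5,1): turn R to E, flip to black, move to (5,2). |black|=3
Step 4: on WHITE (5,2): turn R to S, flip to black, move to (6,2). |black|=4
Step 5: on BLACK (6,2): turn L to E, flip to white, move to (6,3). |black|=3
Step 6: on WHITE (6,3): turn R to S, flip to black, move to (7,3). |black|=4
Step 7: on WHITE (7,3): turn R to W, flip to black, move to (7,2). |black|=5

Answer: 7 2 W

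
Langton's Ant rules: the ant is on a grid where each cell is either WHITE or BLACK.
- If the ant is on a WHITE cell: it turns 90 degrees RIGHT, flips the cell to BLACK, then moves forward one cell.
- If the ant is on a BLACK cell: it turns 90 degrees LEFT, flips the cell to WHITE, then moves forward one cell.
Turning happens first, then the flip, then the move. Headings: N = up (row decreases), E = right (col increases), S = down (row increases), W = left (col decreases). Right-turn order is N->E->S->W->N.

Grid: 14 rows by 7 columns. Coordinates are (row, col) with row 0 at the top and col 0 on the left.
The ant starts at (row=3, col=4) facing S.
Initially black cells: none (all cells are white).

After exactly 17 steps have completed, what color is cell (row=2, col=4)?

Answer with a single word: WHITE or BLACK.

Step 1: on WHITE (3,4): turn R to W, flip to black, move to (3,3). |black|=1
Step 2: on WHITE (3,3): turn R to N, flip to black, move to (2,3). |black|=2
Step 3: on WHITE (2,3): turn R to E, flip to black, move to (2,4). |black|=3
Step 4: on WHITE (2,4): turn R to S, flip to black, move to (3,4). |black|=4
Step 5: on BLACK (3,4): turn L to E, flip to white, move to (3,5). |black|=3
Step 6: on WHITE (3,5): turn R to S, flip to black, move to (4,5). |black|=4
Step 7: on WHITE (4,5): turn R to W, flip to black, move to (4,4). |black|=5
Step 8: on WHITE (4,4): turn R to N, flip to black, move to (3,4). |black|=6
Step 9: on WHITE (3,4): turn R to E, flip to black, move to (3,5). |black|=7
Step 10: on BLACK (3,5): turn L to N, flip to white, move to (2,5). |black|=6
Step 11: on WHITE (2,5): turn R to E, flip to black, move to (2,6). |black|=7
Step 12: on WHITE (2,6): turn R to S, flip to black, move to (3,6). |black|=8
Step 13: on WHITE (3,6): turn R to W, flip to black, move to (3,5). |black|=9
Step 14: on WHITE (3,5): turn R to N, flip to black, move to (2,5). |black|=10
Step 15: on BLACK (2,5): turn L to W, flip to white, move to (2,4). |black|=9
Step 16: on BLACK (2,4): turn L to S, flip to white, move to (3,4). |black|=8
Step 17: on BLACK (3,4): turn L to E, flip to white, move to (3,5). |black|=7

Answer: WHITE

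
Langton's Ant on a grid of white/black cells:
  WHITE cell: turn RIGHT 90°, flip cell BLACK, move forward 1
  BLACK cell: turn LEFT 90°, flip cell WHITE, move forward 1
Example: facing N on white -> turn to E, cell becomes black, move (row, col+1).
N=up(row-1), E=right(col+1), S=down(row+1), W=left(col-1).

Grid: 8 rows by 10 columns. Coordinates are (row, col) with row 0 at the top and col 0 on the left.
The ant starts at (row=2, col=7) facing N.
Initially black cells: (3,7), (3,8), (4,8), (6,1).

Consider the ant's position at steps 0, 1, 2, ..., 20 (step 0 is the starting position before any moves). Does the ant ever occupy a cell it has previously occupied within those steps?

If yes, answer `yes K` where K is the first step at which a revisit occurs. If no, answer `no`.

Step 1: on WHITE (2,7): turn R to E, flip to black, move to (2,8). |black|=5 — new cell
Step 2: on WHITE (2,8): turn R to S, flip to black, move to (3,8). |black|=6 — new cell
Step 3: on BLACK (3,8): turn L to E, flip to white, move to (3,9). |black|=5 — new cell
Step 4: on WHITE (3,9): turn R to S, flip to black, move to (4,9). |black|=6 — new cell
Step 5: on WHITE (4,9): turn R to W, flip to black, move to (4,8). |black|=7 — new cell
Step 6: on BLACK (4,8): turn L to S, flip to white, move to (5,8). |black|=6 — new cell
Step 7: on WHITE (5,8): turn R to W, flip to black, move to (5,7). |black|=7 — new cell
Step 8: on WHITE (5,7): turn R to N, flip to black, move to (4,7). |black|=8 — new cell
Step 9: on WHITE (4,7): turn R to E, flip to black, move to (4,8). |black|=9 — REVISIT

Answer: yes 9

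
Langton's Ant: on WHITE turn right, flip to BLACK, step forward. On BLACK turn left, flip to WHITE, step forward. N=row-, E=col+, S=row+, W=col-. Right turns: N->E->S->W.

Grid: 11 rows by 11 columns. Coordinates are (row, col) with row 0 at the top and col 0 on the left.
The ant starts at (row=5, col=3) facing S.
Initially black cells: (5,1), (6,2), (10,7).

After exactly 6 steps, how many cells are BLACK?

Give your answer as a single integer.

Step 1: on WHITE (5,3): turn R to W, flip to black, move to (5,2). |black|=4
Step 2: on WHITE (5,2): turn R to N, flip to black, move to (4,2). |black|=5
Step 3: on WHITE (4,2): turn R to E, flip to black, move to (4,3). |black|=6
Step 4: on WHITE (4,3): turn R to S, flip to black, move to (5,3). |black|=7
Step 5: on BLACK (5,3): turn L to E, flip to white, move to (5,4). |black|=6
Step 6: on WHITE (5,4): turn R to S, flip to black, move to (6,4). |black|=7

Answer: 7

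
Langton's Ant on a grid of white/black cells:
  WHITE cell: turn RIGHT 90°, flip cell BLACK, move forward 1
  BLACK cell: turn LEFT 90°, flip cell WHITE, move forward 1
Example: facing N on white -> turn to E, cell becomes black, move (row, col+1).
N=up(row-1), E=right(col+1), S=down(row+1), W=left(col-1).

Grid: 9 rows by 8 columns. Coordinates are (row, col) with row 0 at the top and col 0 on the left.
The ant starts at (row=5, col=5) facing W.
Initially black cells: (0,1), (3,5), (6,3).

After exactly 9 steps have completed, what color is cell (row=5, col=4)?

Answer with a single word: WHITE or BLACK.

Answer: BLACK

Derivation:
Step 1: on WHITE (5,5): turn R to N, flip to black, move to (4,5). |black|=4
Step 2: on WHITE (4,5): turn R to E, flip to black, move to (4,6). |black|=5
Step 3: on WHITE (4,6): turn R to S, flip to black, move to (5,6). |black|=6
Step 4: on WHITE (5,6): turn R to W, flip to black, move to (5,5). |black|=7
Step 5: on BLACK (5,5): turn L to S, flip to white, move to (6,5). |black|=6
Step 6: on WHITE (6,5): turn R to W, flip to black, move to (6,4). |black|=7
Step 7: on WHITE (6,4): turn R to N, flip to black, move to (5,4). |black|=8
Step 8: on WHITE (5,4): turn R to E, flip to black, move to (5,5). |black|=9
Step 9: on WHITE (5,5): turn R to S, flip to black, move to (6,5). |black|=10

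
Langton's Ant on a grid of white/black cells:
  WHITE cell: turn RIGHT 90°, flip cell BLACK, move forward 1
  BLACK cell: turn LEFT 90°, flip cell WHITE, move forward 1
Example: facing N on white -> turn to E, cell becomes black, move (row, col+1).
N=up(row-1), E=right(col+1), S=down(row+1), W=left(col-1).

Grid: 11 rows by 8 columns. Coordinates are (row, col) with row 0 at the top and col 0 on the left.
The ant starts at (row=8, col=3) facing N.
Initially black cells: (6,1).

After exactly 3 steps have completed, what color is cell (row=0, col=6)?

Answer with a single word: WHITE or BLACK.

Answer: WHITE

Derivation:
Step 1: on WHITE (8,3): turn R to E, flip to black, move to (8,4). |black|=2
Step 2: on WHITE (8,4): turn R to S, flip to black, move to (9,4). |black|=3
Step 3: on WHITE (9,4): turn R to W, flip to black, move to (9,3). |black|=4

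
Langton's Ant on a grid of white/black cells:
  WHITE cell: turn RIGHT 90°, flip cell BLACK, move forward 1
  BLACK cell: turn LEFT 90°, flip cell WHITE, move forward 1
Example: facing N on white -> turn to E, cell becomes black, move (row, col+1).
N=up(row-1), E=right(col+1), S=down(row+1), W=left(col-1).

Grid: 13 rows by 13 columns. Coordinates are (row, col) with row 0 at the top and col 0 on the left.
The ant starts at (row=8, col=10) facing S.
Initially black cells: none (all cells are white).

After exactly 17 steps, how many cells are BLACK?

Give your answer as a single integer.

Step 1: on WHITE (8,10): turn R to W, flip to black, move to (8,9). |black|=1
Step 2: on WHITE (8,9): turn R to N, flip to black, move to (7,9). |black|=2
Step 3: on WHITE (7,9): turn R to E, flip to black, move to (7,10). |black|=3
Step 4: on WHITE (7,10): turn R to S, flip to black, move to (8,10). |black|=4
Step 5: on BLACK (8,10): turn L to E, flip to white, move to (8,11). |black|=3
Step 6: on WHITE (8,11): turn R to S, flip to black, move to (9,11). |black|=4
Step 7: on WHITE (9,11): turn R to W, flip to black, move to (9,10). |black|=5
Step 8: on WHITE (9,10): turn R to N, flip to black, move to (8,10). |black|=6
Step 9: on WHITE (8,10): turn R to E, flip to black, move to (8,11). |black|=7
Step 10: on BLACK (8,11): turn L to N, flip to white, move to (7,11). |black|=6
Step 11: on WHITE (7,11): turn R to E, flip to black, move to (7,12). |black|=7
Step 12: on WHITE (7,12): turn R to S, flip to black, move to (8,12). |black|=8
Step 13: on WHITE (8,12): turn R to W, flip to black, move to (8,11). |black|=9
Step 14: on WHITE (8,11): turn R to N, flip to black, move to (7,11). |black|=10
Step 15: on BLACK (7,11): turn L to W, flip to white, move to (7,10). |black|=9
Step 16: on BLACK (7,10): turn L to S, flip to white, move to (8,10). |black|=8
Step 17: on BLACK (8,10): turn L to E, flip to white, move to (8,11). |black|=7

Answer: 7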